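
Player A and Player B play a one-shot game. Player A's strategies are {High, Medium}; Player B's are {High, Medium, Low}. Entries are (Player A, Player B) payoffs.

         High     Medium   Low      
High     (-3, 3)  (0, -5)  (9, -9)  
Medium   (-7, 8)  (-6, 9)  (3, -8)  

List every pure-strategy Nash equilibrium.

Check mutual best responses: a cell is a NE iff neither player can gain by unilaterally deviating.
Player A's best responses — vs High: High (payoff -3); vs Medium: High (payoff 0); vs Low: High (payoff 9).
Player B's best responses — vs High: High (payoff 3); vs Medium: Medium (payoff 9).
The only mutual best response is (High, High); neither player gains by switching there.

(High, High)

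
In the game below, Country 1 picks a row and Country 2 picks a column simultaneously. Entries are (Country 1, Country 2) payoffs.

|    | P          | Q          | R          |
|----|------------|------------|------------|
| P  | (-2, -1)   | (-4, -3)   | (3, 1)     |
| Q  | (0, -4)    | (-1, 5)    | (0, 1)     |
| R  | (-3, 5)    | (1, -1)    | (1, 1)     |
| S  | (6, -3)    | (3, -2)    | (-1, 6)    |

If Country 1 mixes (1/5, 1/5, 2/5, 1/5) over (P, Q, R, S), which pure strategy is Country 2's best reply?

R

Country 2's best reply maximizes expected payoff against the mix.
P: (1/5)·(-1) + (1/5)·(-4) + (2/5)·5 + (1/5)·(-3) = 2/5
Q: (1/5)·(-3) + (1/5)·5 + (2/5)·(-1) + (1/5)·(-2) = -2/5
R: (1/5)·1 + (1/5)·1 + (2/5)·1 + (1/5)·6 = 2
Highest expected payoff is 2, from R.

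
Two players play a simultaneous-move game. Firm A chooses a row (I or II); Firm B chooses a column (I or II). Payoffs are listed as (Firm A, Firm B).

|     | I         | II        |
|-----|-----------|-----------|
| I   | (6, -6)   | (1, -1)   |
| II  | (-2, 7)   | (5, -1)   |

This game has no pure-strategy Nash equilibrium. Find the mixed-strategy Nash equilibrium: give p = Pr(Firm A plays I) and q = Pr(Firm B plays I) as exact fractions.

In a mixed NE each player is indifferent between their pure strategies, so the opponent's mix sets the indifference.
Firm B indifferent between I and II: p·(-6) + (1−p)·7 = p·(-1) + (1−p)·(-1) ⟹ 7 + (-13)p = (-1) + 0p ⟹ p = 8/13.
Firm A indifferent between I and II: q·6 + (1−q)·1 = q·(-2) + (1−q)·5 ⟹ 1 + 5q = 5 + (-7)q ⟹ q = 1/3.

p = 8/13, q = 1/3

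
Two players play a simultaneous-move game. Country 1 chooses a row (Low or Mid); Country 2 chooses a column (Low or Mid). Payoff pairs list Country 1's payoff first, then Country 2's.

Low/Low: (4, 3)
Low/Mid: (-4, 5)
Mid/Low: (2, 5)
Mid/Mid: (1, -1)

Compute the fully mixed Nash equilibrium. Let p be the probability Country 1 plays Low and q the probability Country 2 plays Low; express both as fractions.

Each player's mixing probability is pinned down by making the *other* player indifferent.
Country 2 indifferent between Low and Mid: p·3 + (1−p)·5 = p·5 + (1−p)·(-1) ⟹ 5 + (-2)p = (-1) + 6p ⟹ p = 3/4.
Country 1 indifferent between Low and Mid: q·4 + (1−q)·(-4) = q·2 + (1−q)·1 ⟹ (-4) + 8q = 1 + 1q ⟹ q = 5/7.

p = 3/4, q = 5/7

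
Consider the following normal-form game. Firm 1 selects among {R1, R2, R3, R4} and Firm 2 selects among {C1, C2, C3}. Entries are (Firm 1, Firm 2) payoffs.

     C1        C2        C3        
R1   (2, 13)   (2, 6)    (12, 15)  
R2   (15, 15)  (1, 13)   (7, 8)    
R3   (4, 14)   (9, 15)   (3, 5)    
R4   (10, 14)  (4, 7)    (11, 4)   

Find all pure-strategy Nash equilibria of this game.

(R1, C3), (R2, C1), and (R3, C2)

Check mutual best responses: a cell is a NE iff neither player can gain by unilaterally deviating.
Firm 1's best responses — vs C1: R2 (payoff 15); vs C2: R3 (payoff 9); vs C3: R1 (payoff 12).
Firm 2's best responses — vs R1: C3 (payoff 15); vs R2: C1 (payoff 15); vs R3: C2 (payoff 15); vs R4: C1 (payoff 14).
Mutual best responses occur at (R1, C3), (R2, C1), and (R3, C2); at each, neither player gains by switching.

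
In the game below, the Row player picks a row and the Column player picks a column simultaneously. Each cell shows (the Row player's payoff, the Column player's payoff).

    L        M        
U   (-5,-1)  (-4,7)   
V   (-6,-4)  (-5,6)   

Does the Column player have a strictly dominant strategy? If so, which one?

Check whether one of the Column player's strategies beats all alternatives regardless of what the opponent does.
M strictly dominates: vs U: 7 > -1; vs V: 6 > -4.

M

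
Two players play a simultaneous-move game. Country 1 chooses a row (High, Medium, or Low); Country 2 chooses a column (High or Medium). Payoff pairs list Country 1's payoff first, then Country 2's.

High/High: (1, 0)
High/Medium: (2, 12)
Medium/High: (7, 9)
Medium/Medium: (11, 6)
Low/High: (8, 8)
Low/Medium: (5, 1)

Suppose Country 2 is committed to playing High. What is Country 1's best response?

With Country 2 fixed at High, Country 1's payoffs are: High → 1, Medium → 7, Low → 8.
The maximum is 8, achieved by Low.

Low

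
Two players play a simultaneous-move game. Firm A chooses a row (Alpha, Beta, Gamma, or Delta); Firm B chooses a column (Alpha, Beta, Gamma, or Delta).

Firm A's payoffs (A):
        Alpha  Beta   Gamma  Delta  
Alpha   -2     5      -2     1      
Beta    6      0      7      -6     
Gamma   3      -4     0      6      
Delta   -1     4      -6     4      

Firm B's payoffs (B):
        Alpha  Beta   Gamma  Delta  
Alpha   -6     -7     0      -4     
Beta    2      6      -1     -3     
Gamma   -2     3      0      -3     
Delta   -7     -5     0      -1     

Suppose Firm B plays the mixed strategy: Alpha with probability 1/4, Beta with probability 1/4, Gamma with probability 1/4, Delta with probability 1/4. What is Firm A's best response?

Firm A's best reply maximizes expected payoff against the mix.
Alpha: (1/4)·(-2) + (1/4)·5 + (1/4)·(-2) + (1/4)·1 = 1/2
Beta: (1/4)·6 + (1/4)·0 + (1/4)·7 + (1/4)·(-6) = 7/4
Gamma: (1/4)·3 + (1/4)·(-4) + (1/4)·0 + (1/4)·6 = 5/4
Delta: (1/4)·(-1) + (1/4)·4 + (1/4)·(-6) + (1/4)·4 = 1/4
Highest expected payoff is 7/4, from Beta.

Beta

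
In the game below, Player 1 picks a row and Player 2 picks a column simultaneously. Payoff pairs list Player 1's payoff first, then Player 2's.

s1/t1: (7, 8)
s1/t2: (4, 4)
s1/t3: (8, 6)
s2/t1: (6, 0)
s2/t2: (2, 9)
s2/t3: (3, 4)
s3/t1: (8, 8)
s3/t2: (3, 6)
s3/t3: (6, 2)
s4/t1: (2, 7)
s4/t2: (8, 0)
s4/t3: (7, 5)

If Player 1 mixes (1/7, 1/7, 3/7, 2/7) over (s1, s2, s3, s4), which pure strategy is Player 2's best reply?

t1

Player 2's best reply maximizes expected payoff against the mix.
t1: (1/7)·8 + (1/7)·0 + (3/7)·8 + (2/7)·7 = 46/7
t2: (1/7)·4 + (1/7)·9 + (3/7)·6 + (2/7)·0 = 31/7
t3: (1/7)·6 + (1/7)·4 + (3/7)·2 + (2/7)·5 = 26/7
Highest expected payoff is 46/7, from t1.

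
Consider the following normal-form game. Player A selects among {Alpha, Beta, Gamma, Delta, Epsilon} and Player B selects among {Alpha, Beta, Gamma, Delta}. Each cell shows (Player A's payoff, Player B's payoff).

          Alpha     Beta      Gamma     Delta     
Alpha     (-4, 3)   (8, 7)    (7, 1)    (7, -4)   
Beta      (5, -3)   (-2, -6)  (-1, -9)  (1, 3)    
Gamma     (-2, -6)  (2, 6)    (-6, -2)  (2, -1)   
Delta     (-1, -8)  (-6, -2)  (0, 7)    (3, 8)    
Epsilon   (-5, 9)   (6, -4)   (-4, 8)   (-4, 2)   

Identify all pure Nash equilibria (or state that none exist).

Check mutual best responses: a cell is a NE iff neither player can gain by unilaterally deviating.
Player A's best responses — vs Alpha: Beta (payoff 5); vs Beta: Alpha (payoff 8); vs Gamma: Alpha (payoff 7); vs Delta: Alpha (payoff 7).
Player B's best responses — vs Alpha: Beta (payoff 7); vs Beta: Delta (payoff 3); vs Gamma: Beta (payoff 6); vs Delta: Delta (payoff 8); vs Epsilon: Alpha (payoff 9).
The only mutual best response is (Alpha, Beta); neither player gains by switching there.

(Alpha, Beta)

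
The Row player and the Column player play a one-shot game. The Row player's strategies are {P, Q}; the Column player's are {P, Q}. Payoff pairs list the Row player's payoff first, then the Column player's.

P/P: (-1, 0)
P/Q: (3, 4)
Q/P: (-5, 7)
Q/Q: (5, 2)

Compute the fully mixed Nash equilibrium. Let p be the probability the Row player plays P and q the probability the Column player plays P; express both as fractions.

In a mixed NE each player is indifferent between their pure strategies, so the opponent's mix sets the indifference.
The Column player indifferent between P and Q: p·0 + (1−p)·7 = p·4 + (1−p)·2 ⟹ 7 + (-7)p = 2 + 2p ⟹ p = 5/9.
The Row player indifferent between P and Q: q·(-1) + (1−q)·3 = q·(-5) + (1−q)·5 ⟹ 3 + (-4)q = 5 + (-10)q ⟹ q = 1/3.

p = 5/9, q = 1/3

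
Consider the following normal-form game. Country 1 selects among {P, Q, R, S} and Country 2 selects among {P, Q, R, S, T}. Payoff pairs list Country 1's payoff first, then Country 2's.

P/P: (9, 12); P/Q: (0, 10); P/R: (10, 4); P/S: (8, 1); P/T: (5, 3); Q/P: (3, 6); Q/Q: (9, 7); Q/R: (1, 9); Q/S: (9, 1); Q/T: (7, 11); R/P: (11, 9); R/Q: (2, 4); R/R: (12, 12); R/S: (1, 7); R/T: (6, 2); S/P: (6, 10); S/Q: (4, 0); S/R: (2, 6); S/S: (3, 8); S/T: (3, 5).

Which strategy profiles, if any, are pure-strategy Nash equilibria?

(Q, T) and (R, R)

Check mutual best responses: a cell is a NE iff neither player can gain by unilaterally deviating.
Country 1's best responses — vs P: R (payoff 11); vs Q: Q (payoff 9); vs R: R (payoff 12); vs S: Q (payoff 9); vs T: Q (payoff 7).
Country 2's best responses — vs P: P (payoff 12); vs Q: T (payoff 11); vs R: R (payoff 12); vs S: P (payoff 10).
Mutual best responses occur at (Q, T) and (R, R); at each, neither player gains by switching.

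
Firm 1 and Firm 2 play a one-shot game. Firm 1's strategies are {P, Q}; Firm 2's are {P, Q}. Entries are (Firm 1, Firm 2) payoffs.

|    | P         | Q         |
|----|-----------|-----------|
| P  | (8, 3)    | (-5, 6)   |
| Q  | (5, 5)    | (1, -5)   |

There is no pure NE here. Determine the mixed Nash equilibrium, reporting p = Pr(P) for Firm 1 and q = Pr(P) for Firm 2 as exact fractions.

In a mixed NE each player is indifferent between their pure strategies, so the opponent's mix sets the indifference.
Firm 2 indifferent between P and Q: p·3 + (1−p)·5 = p·6 + (1−p)·(-5) ⟹ 5 + (-2)p = (-5) + 11p ⟹ p = 10/13.
Firm 1 indifferent between P and Q: q·8 + (1−q)·(-5) = q·5 + (1−q)·1 ⟹ (-5) + 13q = 1 + 4q ⟹ q = 2/3.

p = 10/13, q = 2/3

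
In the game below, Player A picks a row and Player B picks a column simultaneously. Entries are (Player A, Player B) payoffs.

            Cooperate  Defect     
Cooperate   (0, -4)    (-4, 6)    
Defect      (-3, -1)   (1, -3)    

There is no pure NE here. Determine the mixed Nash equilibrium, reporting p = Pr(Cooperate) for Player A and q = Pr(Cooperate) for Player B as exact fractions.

In a mixed NE each player is indifferent between their pure strategies, so the opponent's mix sets the indifference.
Player B indifferent between Cooperate and Defect: p·(-4) + (1−p)·(-1) = p·6 + (1−p)·(-3) ⟹ (-1) + (-3)p = (-3) + 9p ⟹ p = 1/6.
Player A indifferent between Cooperate and Defect: q·0 + (1−q)·(-4) = q·(-3) + (1−q)·1 ⟹ (-4) + 4q = 1 + (-4)q ⟹ q = 5/8.

p = 1/6, q = 5/8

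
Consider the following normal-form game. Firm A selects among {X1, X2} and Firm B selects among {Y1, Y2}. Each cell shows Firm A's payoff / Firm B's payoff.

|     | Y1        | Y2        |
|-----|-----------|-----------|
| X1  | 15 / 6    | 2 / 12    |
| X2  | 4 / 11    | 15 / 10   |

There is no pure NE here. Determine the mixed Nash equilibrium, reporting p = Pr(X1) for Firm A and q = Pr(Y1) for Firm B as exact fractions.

In a mixed NE each player is indifferent between their pure strategies, so the opponent's mix sets the indifference.
Firm B indifferent between Y1 and Y2: p·6 + (1−p)·11 = p·12 + (1−p)·10 ⟹ 11 + (-5)p = 10 + 2p ⟹ p = 1/7.
Firm A indifferent between X1 and X2: q·15 + (1−q)·2 = q·4 + (1−q)·15 ⟹ 2 + 13q = 15 + (-11)q ⟹ q = 13/24.

p = 1/7, q = 13/24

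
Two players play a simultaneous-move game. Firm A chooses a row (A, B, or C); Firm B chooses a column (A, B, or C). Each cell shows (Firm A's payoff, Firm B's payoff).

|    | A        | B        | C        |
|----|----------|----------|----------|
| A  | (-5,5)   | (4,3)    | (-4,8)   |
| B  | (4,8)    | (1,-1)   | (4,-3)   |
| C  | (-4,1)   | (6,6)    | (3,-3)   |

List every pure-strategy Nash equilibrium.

Find each player's best response to every opponent strategy; NE are the intersections.
Firm A's best responses — vs A: B (payoff 4); vs B: C (payoff 6); vs C: B (payoff 4).
Firm B's best responses — vs A: C (payoff 8); vs B: A (payoff 8); vs C: B (payoff 6).
Mutual best responses occur at (B, A) and (C, B); at each, neither player gains by switching.

(B, A) and (C, B)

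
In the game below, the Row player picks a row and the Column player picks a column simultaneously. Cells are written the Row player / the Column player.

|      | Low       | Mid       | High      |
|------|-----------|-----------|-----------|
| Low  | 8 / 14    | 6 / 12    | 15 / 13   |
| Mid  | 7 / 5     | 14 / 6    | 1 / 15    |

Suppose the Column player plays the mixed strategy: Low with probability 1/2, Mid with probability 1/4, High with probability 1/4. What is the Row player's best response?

Low

Compute the Row player's expected payoff from each pure strategy against the given mix.
Low: (1/2)·8 + (1/4)·6 + (1/4)·15 = 37/4
Mid: (1/2)·7 + (1/4)·14 + (1/4)·1 = 29/4
Highest expected payoff is 37/4, from Low.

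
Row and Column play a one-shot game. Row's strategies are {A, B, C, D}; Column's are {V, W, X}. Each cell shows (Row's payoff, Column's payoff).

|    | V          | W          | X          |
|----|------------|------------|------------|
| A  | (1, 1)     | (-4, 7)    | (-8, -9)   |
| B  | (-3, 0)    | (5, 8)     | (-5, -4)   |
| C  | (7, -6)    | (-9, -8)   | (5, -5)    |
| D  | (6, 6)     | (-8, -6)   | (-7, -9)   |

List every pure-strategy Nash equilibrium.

(B, W) and (C, X)

Find each player's best response to every opponent strategy; NE are the intersections.
Row's best responses — vs V: C (payoff 7); vs W: B (payoff 5); vs X: C (payoff 5).
Column's best responses — vs A: W (payoff 7); vs B: W (payoff 8); vs C: X (payoff -5); vs D: V (payoff 6).
Mutual best responses occur at (B, W) and (C, X); at each, neither player gains by switching.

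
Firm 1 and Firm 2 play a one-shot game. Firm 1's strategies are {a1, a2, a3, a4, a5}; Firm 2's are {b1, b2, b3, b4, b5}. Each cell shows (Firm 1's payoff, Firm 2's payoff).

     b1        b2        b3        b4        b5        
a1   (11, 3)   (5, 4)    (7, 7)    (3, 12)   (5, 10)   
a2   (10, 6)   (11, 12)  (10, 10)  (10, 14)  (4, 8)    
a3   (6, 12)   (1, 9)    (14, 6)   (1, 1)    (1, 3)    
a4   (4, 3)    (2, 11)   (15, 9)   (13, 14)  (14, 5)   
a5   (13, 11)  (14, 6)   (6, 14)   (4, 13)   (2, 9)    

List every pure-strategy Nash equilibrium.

(a4, b4)

Check mutual best responses: a cell is a NE iff neither player can gain by unilaterally deviating.
Firm 1's best responses — vs b1: a5 (payoff 13); vs b2: a5 (payoff 14); vs b3: a4 (payoff 15); vs b4: a4 (payoff 13); vs b5: a4 (payoff 14).
Firm 2's best responses — vs a1: b4 (payoff 12); vs a2: b4 (payoff 14); vs a3: b1 (payoff 12); vs a4: b4 (payoff 14); vs a5: b3 (payoff 14).
The only mutual best response is (a4, b4); neither player gains by switching there.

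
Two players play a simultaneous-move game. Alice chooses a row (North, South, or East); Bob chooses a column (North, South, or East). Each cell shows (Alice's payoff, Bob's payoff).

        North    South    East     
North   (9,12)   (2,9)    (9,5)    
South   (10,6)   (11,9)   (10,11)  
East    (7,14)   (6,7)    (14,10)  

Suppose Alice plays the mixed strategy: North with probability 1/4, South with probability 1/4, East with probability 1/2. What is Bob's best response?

North

Compute Bob's expected payoff from each pure strategy against the given mix.
North: (1/4)·12 + (1/4)·6 + (1/2)·14 = 23/2
South: (1/4)·9 + (1/4)·9 + (1/2)·7 = 8
East: (1/4)·5 + (1/4)·11 + (1/2)·10 = 9
Highest expected payoff is 23/2, from North.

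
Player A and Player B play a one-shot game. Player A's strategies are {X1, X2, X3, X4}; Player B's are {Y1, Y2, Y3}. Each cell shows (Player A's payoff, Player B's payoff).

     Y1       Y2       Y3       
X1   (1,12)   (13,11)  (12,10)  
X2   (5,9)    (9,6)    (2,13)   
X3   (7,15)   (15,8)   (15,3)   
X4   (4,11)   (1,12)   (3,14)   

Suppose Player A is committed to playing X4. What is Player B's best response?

Y3

With Player A fixed at X4, Player B's payoffs are: Y1 → 11, Y2 → 12, Y3 → 14.
The maximum is 14, achieved by Y3.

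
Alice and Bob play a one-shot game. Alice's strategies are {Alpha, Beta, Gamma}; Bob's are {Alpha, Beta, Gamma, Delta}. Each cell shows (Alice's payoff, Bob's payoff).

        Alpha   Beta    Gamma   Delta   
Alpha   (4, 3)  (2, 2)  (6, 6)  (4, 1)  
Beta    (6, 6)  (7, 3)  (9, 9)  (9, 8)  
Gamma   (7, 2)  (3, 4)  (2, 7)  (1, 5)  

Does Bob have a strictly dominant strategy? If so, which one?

A strategy is strictly dominant if it gives Bob a strictly higher payoff than every other strategy, against every choice by the opponent.
Gamma strictly dominates: vs Alpha: 6 > each of {3, 2, 1}; vs Beta: 9 > each of {6, 3, 8}; vs Gamma: 7 > each of {2, 4, 5}.

Gamma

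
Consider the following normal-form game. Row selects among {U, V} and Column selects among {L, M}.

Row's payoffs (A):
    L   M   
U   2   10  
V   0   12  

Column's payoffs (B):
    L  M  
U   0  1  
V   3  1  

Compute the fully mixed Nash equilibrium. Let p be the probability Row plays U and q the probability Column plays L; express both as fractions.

p = 2/3, q = 1/2

Each player's mixing probability is pinned down by making the *other* player indifferent.
Column indifferent between L and M: p·0 + (1−p)·3 = p·1 + (1−p)·1 ⟹ 3 + (-3)p = 1 + 0p ⟹ p = 2/3.
Row indifferent between U and V: q·2 + (1−q)·10 = q·0 + (1−q)·12 ⟹ 10 + (-8)q = 12 + (-12)q ⟹ q = 1/2.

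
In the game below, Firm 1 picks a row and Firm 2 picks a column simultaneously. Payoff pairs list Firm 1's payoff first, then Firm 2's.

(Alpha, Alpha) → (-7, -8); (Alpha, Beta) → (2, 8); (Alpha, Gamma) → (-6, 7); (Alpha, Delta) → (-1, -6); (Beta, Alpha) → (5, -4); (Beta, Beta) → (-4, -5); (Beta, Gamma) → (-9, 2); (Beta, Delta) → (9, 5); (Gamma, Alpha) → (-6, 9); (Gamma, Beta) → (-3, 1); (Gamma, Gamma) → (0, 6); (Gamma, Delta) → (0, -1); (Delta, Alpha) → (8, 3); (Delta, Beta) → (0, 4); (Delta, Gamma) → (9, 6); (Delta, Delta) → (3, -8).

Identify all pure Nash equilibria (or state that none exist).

(Alpha, Beta), (Beta, Delta), and (Delta, Gamma)

Find each player's best response to every opponent strategy; NE are the intersections.
Firm 1's best responses — vs Alpha: Delta (payoff 8); vs Beta: Alpha (payoff 2); vs Gamma: Delta (payoff 9); vs Delta: Beta (payoff 9).
Firm 2's best responses — vs Alpha: Beta (payoff 8); vs Beta: Delta (payoff 5); vs Gamma: Alpha (payoff 9); vs Delta: Gamma (payoff 6).
Mutual best responses occur at (Alpha, Beta), (Beta, Delta), and (Delta, Gamma); at each, neither player gains by switching.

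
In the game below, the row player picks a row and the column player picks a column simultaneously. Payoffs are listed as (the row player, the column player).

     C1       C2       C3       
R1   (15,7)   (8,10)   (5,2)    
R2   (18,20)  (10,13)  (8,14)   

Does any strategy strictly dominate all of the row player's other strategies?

Check whether one of the row player's strategies beats all alternatives regardless of what the opponent does.
R2 strictly dominates: vs C1: 18 > 15; vs C2: 10 > 8; vs C3: 8 > 5.

R2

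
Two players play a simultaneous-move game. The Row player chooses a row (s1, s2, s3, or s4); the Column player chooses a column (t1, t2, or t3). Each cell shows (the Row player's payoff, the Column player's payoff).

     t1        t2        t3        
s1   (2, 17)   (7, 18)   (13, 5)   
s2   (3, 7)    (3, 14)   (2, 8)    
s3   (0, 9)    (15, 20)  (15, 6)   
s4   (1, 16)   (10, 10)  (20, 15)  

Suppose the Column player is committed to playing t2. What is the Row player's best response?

s3

With the Column player fixed at t2, the Row player's payoffs are: s1 → 7, s2 → 3, s3 → 15, s4 → 10.
The maximum is 15, achieved by s3.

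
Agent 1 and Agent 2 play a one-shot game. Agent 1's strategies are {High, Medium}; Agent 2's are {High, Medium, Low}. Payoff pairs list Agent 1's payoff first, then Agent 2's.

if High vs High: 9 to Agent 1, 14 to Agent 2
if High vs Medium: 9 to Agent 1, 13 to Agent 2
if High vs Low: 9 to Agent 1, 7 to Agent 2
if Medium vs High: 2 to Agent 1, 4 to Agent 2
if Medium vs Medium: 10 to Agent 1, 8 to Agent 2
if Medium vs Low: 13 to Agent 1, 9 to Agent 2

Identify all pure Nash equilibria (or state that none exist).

Find each player's best response to every opponent strategy; NE are the intersections.
Agent 1's best responses — vs High: High (payoff 9); vs Medium: Medium (payoff 10); vs Low: Medium (payoff 13).
Agent 2's best responses — vs High: High (payoff 14); vs Medium: Low (payoff 9).
Mutual best responses occur at (High, High) and (Medium, Low); at each, neither player gains by switching.

(High, High) and (Medium, Low)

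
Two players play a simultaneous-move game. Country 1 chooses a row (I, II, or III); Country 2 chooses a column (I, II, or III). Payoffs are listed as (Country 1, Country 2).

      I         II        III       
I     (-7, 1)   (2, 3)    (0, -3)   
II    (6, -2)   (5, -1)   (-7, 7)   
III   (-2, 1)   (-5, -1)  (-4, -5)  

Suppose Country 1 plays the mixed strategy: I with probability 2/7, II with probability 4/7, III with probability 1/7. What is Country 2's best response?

Compute Country 2's expected payoff from each pure strategy against the given mix.
I: (2/7)·1 + (4/7)·(-2) + (1/7)·1 = -5/7
II: (2/7)·3 + (4/7)·(-1) + (1/7)·(-1) = 1/7
III: (2/7)·(-3) + (4/7)·7 + (1/7)·(-5) = 17/7
Highest expected payoff is 17/7, from III.

III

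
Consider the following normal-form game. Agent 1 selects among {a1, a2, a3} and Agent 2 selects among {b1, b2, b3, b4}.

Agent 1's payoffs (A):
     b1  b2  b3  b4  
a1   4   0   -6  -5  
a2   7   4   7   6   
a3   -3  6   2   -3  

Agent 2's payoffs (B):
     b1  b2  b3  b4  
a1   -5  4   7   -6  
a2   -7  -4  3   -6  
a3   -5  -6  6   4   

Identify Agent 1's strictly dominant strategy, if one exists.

Check whether one of Agent 1's strategies beats all alternatives regardless of what the opponent does.
a1 is not dominant: against b1, a2 gives 7 > 4.
a2 is not dominant: against b2, a3 gives 6 > 4.
a3 is not dominant: against b1, a1 gives 4 > -3.
No single strategy is best against every opponent action.

None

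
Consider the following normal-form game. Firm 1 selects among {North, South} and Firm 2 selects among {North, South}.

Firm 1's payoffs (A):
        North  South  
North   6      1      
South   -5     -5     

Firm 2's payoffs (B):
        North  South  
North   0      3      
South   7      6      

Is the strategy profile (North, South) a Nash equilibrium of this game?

Holding Firm 2 at South: Firm 1 gets 1 from North, versus -5 from South. No profitable deviation for Firm 1.
Holding Firm 1 at North: Firm 2 gets 3 from South, versus 0 from North. No profitable deviation for Firm 2 either.

Yes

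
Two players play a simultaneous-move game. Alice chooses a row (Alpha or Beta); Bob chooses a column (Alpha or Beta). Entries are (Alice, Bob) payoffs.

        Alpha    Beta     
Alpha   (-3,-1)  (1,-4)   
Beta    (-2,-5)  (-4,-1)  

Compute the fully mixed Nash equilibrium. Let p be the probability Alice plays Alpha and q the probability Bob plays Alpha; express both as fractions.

Each player's mixing probability is pinned down by making the *other* player indifferent.
Bob indifferent between Alpha and Beta: p·(-1) + (1−p)·(-5) = p·(-4) + (1−p)·(-1) ⟹ (-5) + 4p = (-1) + (-3)p ⟹ p = 4/7.
Alice indifferent between Alpha and Beta: q·(-3) + (1−q)·1 = q·(-2) + (1−q)·(-4) ⟹ 1 + (-4)q = (-4) + 2q ⟹ q = 5/6.

p = 4/7, q = 5/6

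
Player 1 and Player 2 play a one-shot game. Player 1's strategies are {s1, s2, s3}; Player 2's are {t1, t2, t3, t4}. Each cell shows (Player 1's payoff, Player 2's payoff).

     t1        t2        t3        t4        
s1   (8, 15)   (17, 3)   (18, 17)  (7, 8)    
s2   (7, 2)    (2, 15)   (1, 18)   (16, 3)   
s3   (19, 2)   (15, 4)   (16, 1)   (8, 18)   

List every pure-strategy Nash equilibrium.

(s1, t3)

Check mutual best responses: a cell is a NE iff neither player can gain by unilaterally deviating.
Player 1's best responses — vs t1: s3 (payoff 19); vs t2: s1 (payoff 17); vs t3: s1 (payoff 18); vs t4: s2 (payoff 16).
Player 2's best responses — vs s1: t3 (payoff 17); vs s2: t3 (payoff 18); vs s3: t4 (payoff 18).
The only mutual best response is (s1, t3); neither player gains by switching there.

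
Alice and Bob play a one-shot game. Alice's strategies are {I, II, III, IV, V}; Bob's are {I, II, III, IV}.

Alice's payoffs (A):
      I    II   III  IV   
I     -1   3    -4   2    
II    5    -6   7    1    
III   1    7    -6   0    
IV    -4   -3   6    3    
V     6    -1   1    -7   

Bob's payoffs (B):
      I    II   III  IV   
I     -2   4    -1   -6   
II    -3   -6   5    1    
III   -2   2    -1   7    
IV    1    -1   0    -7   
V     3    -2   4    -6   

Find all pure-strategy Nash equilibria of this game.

A profile is a Nash equilibrium when each player is best-responding to the other.
Alice's best responses — vs I: V (payoff 6); vs II: III (payoff 7); vs III: II (payoff 7); vs IV: IV (payoff 3).
Bob's best responses — vs I: II (payoff 4); vs II: III (payoff 5); vs III: IV (payoff 7); vs IV: I (payoff 1); vs V: III (payoff 4).
The only mutual best response is (II, III); neither player gains by switching there.

(II, III)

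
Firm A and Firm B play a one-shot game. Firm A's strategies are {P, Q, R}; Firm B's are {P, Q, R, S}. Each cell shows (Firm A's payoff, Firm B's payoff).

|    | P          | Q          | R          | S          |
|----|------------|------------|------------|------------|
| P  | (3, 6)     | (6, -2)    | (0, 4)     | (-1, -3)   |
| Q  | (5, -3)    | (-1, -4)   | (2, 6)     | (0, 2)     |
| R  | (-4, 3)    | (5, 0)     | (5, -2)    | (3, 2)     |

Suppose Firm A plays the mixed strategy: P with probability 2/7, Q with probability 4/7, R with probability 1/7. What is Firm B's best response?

R

Compute Firm B's expected payoff from each pure strategy against the given mix.
P: (2/7)·6 + (4/7)·(-3) + (1/7)·3 = 3/7
Q: (2/7)·(-2) + (4/7)·(-4) + (1/7)·0 = -20/7
R: (2/7)·4 + (4/7)·6 + (1/7)·(-2) = 30/7
S: (2/7)·(-3) + (4/7)·2 + (1/7)·2 = 4/7
Highest expected payoff is 30/7, from R.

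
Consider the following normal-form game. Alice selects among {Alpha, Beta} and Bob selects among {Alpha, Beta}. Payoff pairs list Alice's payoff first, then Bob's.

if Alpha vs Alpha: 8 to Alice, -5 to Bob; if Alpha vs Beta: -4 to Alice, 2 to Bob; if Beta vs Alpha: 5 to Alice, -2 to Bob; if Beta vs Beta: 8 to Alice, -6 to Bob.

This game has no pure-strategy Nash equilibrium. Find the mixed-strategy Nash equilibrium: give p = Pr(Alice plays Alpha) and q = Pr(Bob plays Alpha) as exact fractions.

Each player's mixing probability is pinned down by making the *other* player indifferent.
Bob indifferent between Alpha and Beta: p·(-5) + (1−p)·(-2) = p·2 + (1−p)·(-6) ⟹ (-2) + (-3)p = (-6) + 8p ⟹ p = 4/11.
Alice indifferent between Alpha and Beta: q·8 + (1−q)·(-4) = q·5 + (1−q)·8 ⟹ (-4) + 12q = 8 + (-3)q ⟹ q = 4/5.

p = 4/11, q = 4/5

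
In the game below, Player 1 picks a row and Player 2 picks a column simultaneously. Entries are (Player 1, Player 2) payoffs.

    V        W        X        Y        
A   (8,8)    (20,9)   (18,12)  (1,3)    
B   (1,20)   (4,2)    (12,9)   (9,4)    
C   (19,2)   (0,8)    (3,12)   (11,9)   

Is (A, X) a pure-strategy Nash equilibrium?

Yes

Holding Player 2 at X: Player 1 gets 18 from A, versus 12 from B, 3 from C. No profitable deviation for Player 1.
Holding Player 1 at A: Player 2 gets 12 from X, versus 8 from V, 9 from W, 3 from Y. No profitable deviation for Player 2 either.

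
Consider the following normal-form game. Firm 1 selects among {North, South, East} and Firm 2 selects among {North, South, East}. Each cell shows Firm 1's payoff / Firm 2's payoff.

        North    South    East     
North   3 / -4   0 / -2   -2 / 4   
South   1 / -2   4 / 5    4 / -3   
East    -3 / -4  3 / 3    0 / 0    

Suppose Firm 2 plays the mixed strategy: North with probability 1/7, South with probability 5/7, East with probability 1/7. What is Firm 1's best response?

South

Firm 1's best reply maximizes expected payoff against the mix.
North: (1/7)·3 + (5/7)·0 + (1/7)·(-2) = 1/7
South: (1/7)·1 + (5/7)·4 + (1/7)·4 = 25/7
East: (1/7)·(-3) + (5/7)·3 + (1/7)·0 = 12/7
Highest expected payoff is 25/7, from South.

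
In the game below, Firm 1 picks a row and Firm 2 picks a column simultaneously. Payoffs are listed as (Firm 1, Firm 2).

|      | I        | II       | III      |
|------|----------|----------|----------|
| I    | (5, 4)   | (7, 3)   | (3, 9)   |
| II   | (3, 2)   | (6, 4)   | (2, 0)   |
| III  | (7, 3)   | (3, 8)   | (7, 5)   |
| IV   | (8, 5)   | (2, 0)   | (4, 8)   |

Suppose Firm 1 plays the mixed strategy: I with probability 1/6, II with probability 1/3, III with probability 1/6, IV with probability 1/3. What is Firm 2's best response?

III

Compute Firm 2's expected payoff from each pure strategy against the given mix.
I: (1/6)·4 + (1/3)·2 + (1/6)·3 + (1/3)·5 = 7/2
II: (1/6)·3 + (1/3)·4 + (1/6)·8 + (1/3)·0 = 19/6
III: (1/6)·9 + (1/3)·0 + (1/6)·5 + (1/3)·8 = 5
Highest expected payoff is 5, from III.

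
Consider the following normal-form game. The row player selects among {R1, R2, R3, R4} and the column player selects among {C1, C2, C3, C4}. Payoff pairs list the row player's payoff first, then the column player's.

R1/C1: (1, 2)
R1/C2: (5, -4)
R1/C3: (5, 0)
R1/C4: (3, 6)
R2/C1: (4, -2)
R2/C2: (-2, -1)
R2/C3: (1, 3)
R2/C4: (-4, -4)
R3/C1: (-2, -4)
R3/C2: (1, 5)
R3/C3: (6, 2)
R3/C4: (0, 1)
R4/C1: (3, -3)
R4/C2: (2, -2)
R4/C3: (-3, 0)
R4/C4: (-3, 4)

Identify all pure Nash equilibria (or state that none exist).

(R1, C4)

Check mutual best responses: a cell is a NE iff neither player can gain by unilaterally deviating.
The row player's best responses — vs C1: R2 (payoff 4); vs C2: R1 (payoff 5); vs C3: R3 (payoff 6); vs C4: R1 (payoff 3).
The column player's best responses — vs R1: C4 (payoff 6); vs R2: C3 (payoff 3); vs R3: C2 (payoff 5); vs R4: C4 (payoff 4).
The only mutual best response is (R1, C4); neither player gains by switching there.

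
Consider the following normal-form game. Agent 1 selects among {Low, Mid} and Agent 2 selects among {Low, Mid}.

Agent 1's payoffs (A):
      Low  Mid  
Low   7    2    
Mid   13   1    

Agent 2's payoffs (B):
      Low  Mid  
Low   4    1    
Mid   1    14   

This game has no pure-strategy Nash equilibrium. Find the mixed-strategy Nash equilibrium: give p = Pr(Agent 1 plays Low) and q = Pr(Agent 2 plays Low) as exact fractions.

p = 13/16, q = 1/7

In a mixed NE each player is indifferent between their pure strategies, so the opponent's mix sets the indifference.
Agent 2 indifferent between Low and Mid: p·4 + (1−p)·1 = p·1 + (1−p)·14 ⟹ 1 + 3p = 14 + (-13)p ⟹ p = 13/16.
Agent 1 indifferent between Low and Mid: q·7 + (1−q)·2 = q·13 + (1−q)·1 ⟹ 2 + 5q = 1 + 12q ⟹ q = 1/7.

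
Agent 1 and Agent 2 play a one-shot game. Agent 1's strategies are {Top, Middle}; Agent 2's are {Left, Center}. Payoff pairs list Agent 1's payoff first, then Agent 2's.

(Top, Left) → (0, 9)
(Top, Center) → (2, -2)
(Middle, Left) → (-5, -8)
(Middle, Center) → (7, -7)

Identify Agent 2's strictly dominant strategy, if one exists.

A strategy is strictly dominant if it gives Agent 2 a strictly higher payoff than every other strategy, against every choice by the opponent.
Left is not dominant: against Middle, Center gives -7 > -8.
Center is not dominant: against Top, Left gives 9 > -2.
No single strategy is best against every opponent action.

None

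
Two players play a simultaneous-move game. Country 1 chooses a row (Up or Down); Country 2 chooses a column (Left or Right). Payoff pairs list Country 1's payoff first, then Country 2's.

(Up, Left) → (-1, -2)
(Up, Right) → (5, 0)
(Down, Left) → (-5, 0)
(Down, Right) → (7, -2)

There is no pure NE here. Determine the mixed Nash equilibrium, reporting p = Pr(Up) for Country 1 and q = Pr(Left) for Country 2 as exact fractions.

p = 1/2, q = 1/3

In a mixed NE each player is indifferent between their pure strategies, so the opponent's mix sets the indifference.
Country 2 indifferent between Left and Right: p·(-2) + (1−p)·0 = p·0 + (1−p)·(-2) ⟹ 0 + (-2)p = (-2) + 2p ⟹ p = 1/2.
Country 1 indifferent between Up and Down: q·(-1) + (1−q)·5 = q·(-5) + (1−q)·7 ⟹ 5 + (-6)q = 7 + (-12)q ⟹ q = 1/3.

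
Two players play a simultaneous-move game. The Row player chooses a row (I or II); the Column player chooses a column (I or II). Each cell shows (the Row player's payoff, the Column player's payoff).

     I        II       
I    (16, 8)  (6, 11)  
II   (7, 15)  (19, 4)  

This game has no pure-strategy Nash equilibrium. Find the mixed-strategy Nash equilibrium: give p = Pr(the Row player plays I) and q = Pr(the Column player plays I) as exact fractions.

p = 11/14, q = 13/22

In a mixed NE each player is indifferent between their pure strategies, so the opponent's mix sets the indifference.
The Column player indifferent between I and II: p·8 + (1−p)·15 = p·11 + (1−p)·4 ⟹ 15 + (-7)p = 4 + 7p ⟹ p = 11/14.
The Row player indifferent between I and II: q·16 + (1−q)·6 = q·7 + (1−q)·19 ⟹ 6 + 10q = 19 + (-12)q ⟹ q = 13/22.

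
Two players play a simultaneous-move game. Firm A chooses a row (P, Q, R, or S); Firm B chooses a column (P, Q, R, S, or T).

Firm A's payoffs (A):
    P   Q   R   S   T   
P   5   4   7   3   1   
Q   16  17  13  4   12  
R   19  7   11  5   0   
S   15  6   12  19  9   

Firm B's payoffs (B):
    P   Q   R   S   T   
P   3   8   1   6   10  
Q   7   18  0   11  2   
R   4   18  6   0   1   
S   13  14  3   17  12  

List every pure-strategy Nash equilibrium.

(Q, Q) and (S, S)

A profile is a Nash equilibrium when each player is best-responding to the other.
Firm A's best responses — vs P: R (payoff 19); vs Q: Q (payoff 17); vs R: Q (payoff 13); vs S: S (payoff 19); vs T: Q (payoff 12).
Firm B's best responses — vs P: T (payoff 10); vs Q: Q (payoff 18); vs R: Q (payoff 18); vs S: S (payoff 17).
Mutual best responses occur at (Q, Q) and (S, S); at each, neither player gains by switching.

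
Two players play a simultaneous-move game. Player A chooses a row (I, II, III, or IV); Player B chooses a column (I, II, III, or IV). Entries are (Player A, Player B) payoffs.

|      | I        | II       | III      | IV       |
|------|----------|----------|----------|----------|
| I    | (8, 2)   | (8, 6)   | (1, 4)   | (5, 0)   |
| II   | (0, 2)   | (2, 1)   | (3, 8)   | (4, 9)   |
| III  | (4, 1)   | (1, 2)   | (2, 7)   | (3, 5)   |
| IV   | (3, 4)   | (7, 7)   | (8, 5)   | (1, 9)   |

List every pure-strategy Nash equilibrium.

Find each player's best response to every opponent strategy; NE are the intersections.
Player A's best responses — vs I: I (payoff 8); vs II: I (payoff 8); vs III: IV (payoff 8); vs IV: I (payoff 5).
Player B's best responses — vs I: II (payoff 6); vs II: IV (payoff 9); vs III: III (payoff 7); vs IV: IV (payoff 9).
The only mutual best response is (I, II); neither player gains by switching there.

(I, II)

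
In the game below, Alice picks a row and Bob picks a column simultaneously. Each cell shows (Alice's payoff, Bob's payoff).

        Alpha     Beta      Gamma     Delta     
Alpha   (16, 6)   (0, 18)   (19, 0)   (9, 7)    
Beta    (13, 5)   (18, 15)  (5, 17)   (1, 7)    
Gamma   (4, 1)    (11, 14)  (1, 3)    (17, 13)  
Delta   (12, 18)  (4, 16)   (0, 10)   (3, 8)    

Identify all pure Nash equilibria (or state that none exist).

There is no pure-strategy Nash equilibrium

A profile is a Nash equilibrium when each player is best-responding to the other.
Alice's best responses — vs Alpha: Alpha (payoff 16); vs Beta: Beta (payoff 18); vs Gamma: Alpha (payoff 19); vs Delta: Gamma (payoff 17).
Bob's best responses — vs Alpha: Beta (payoff 18); vs Beta: Gamma (payoff 17); vs Gamma: Beta (payoff 14); vs Delta: Alpha (payoff 18).
No cell has both players best-responding. For instance, Alice's best reply to Gamma is Alpha, but against Alpha Bob prefers Beta over Gamma.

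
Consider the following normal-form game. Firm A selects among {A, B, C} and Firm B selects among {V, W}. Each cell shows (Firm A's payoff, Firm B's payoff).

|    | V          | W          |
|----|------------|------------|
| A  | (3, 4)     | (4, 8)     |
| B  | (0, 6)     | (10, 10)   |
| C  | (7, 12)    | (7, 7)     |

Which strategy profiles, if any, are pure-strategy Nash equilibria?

(B, W) and (C, V)

Check mutual best responses: a cell is a NE iff neither player can gain by unilaterally deviating.
Firm A's best responses — vs V: C (payoff 7); vs W: B (payoff 10).
Firm B's best responses — vs A: W (payoff 8); vs B: W (payoff 10); vs C: V (payoff 12).
Mutual best responses occur at (B, W) and (C, V); at each, neither player gains by switching.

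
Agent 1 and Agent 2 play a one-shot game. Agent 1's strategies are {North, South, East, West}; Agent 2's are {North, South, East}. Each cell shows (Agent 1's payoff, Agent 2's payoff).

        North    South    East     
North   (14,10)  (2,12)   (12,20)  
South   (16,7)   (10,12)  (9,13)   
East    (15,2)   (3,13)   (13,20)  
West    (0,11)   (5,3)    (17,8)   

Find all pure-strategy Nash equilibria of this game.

A profile is a Nash equilibrium when each player is best-responding to the other.
Agent 1's best responses — vs North: South (payoff 16); vs South: South (payoff 10); vs East: West (payoff 17).
Agent 2's best responses — vs North: East (payoff 20); vs South: East (payoff 13); vs East: East (payoff 20); vs West: North (payoff 11).
No cell has both players best-responding. For instance, Agent 1's best reply to North is South, but against South Agent 2 prefers East over North.

There is no pure-strategy Nash equilibrium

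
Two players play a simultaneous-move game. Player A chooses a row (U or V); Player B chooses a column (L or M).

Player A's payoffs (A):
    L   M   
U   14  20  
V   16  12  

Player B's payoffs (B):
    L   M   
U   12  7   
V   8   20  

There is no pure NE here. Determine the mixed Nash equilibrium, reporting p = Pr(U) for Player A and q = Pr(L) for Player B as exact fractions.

p = 12/17, q = 4/5

Each player's mixing probability is pinned down by making the *other* player indifferent.
Player B indifferent between L and M: p·12 + (1−p)·8 = p·7 + (1−p)·20 ⟹ 8 + 4p = 20 + (-13)p ⟹ p = 12/17.
Player A indifferent between U and V: q·14 + (1−q)·20 = q·16 + (1−q)·12 ⟹ 20 + (-6)q = 12 + 4q ⟹ q = 4/5.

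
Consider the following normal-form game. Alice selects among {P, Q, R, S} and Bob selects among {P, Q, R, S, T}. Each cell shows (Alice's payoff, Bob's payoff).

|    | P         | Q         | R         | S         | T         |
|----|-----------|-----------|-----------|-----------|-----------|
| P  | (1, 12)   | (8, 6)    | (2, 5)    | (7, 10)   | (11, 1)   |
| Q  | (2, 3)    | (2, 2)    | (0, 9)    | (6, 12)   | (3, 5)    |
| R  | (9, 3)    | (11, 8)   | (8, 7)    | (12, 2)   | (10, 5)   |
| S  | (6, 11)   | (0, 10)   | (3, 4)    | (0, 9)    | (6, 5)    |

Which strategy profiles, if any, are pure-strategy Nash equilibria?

A profile is a Nash equilibrium when each player is best-responding to the other.
Alice's best responses — vs P: R (payoff 9); vs Q: R (payoff 11); vs R: R (payoff 8); vs S: R (payoff 12); vs T: P (payoff 11).
Bob's best responses — vs P: P (payoff 12); vs Q: S (payoff 12); vs R: Q (payoff 8); vs S: P (payoff 11).
The only mutual best response is (R, Q); neither player gains by switching there.

(R, Q)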